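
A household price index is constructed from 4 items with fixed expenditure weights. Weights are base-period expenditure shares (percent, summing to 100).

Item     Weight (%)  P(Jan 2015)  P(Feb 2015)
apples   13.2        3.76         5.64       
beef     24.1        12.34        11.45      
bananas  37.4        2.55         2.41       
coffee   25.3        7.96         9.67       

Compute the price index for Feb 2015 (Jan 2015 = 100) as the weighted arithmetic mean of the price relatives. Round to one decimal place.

apples: 13.2 × (5.64/3.76) = 13.2 × 1.500000 = 19.8000
beef: 24.1 × (11.45/12.34) = 24.1 × 0.927877 = 22.3618
bananas: 37.4 × (2.41/2.55) = 37.4 × 0.945098 = 35.3467
coffee: 25.3 × (9.67/7.96) = 25.3 × 1.214824 = 30.7351
Index = Σ wᵢ·(p₁ᵢ/p₀ᵢ) = 19.8000 + 22.3618 + 35.3467 + 30.7351 = 108.2435

108.2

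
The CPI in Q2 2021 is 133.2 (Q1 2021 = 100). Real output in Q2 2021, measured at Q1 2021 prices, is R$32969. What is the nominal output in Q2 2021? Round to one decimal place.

43914.7

Nominal = Real × (Index/100) = 32969 × (133.2/100)
        = 32969 × 1.332 = 43914.7080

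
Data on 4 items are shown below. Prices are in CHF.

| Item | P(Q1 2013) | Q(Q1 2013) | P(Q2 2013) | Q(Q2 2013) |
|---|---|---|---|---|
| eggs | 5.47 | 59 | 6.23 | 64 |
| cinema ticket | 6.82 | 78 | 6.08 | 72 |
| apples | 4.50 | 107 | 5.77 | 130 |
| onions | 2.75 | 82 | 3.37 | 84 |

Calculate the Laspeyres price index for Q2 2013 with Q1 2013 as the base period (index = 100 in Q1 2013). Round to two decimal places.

Laspeyres price index uses base-period quantities as weights.
ΣP(Q2 2013)·Q(Q1 2013) = 6.23×59 + 6.08×78 + 5.77×107 + 3.37×82 = 367.57 + 474.24 + 617.39 + 276.34 = 1735.54
ΣP(Q1 2013)·Q(Q1 2013) = 5.47×59 + 6.82×78 + 4.50×107 + 2.75×82 = 322.73 + 531.96 + 481.5 + 225.5 = 1561.69
Index = 1735.54 / 1561.69 × 100 = 111.1322

111.13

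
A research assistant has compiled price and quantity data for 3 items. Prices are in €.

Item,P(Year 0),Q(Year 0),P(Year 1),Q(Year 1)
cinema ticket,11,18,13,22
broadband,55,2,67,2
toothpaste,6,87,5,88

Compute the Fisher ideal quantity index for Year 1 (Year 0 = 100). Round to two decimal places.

106.56

Laspeyres component (base-period weights):
ΣP(Year 0)Q(Year 1) = 11×22 + 55×2 + 6×88 = 242 + 110 + 528 = 880
ΣP(Year 0)Q(Year 0) = 11×18 + 55×2 + 6×87 = 198 + 110 + 522 = 830
L = 880 / 830 × 100 = 106.0241
Paasche component (current-period weights):
ΣP(Year 1)Q(Year 1) = 13×22 + 67×2 + 5×88 = 286 + 134 + 440 = 860
ΣP(Year 1)Q(Year 0) = 13×18 + 67×2 + 5×87 = 234 + 134 + 435 = 803
P = 860 / 803 × 100 = 107.0984
Fisher = √(L × P) = √(106.0241 × 107.0984) = 106.5599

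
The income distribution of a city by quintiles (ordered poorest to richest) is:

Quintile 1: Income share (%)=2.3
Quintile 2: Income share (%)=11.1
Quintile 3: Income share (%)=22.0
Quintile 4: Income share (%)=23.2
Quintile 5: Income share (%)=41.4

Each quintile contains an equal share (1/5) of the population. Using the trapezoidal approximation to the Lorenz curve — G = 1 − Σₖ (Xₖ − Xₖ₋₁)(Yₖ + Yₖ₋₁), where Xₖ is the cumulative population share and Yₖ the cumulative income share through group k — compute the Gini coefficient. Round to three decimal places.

0.361

Cumulative income shares Yₖ: 0.0230, 0.1340, 0.3540, 0.5860, 1.0000
Σ (Xₖ−Xₖ₋₁)(Yₖ+Yₖ₋₁) = (1/5)(0.0230+0.0000) + (1/5)(0.1340+0.0230) + (1/5)(0.3540+0.1340) + (1/5)(0.5860+0.3540) + (1/5)(1.0000+0.5860)
  = 0.0046 + 0.0314 + 0.0976 + 0.1880 + 0.3172 = 0.6388
G = 1 − 0.6388 = 0.3612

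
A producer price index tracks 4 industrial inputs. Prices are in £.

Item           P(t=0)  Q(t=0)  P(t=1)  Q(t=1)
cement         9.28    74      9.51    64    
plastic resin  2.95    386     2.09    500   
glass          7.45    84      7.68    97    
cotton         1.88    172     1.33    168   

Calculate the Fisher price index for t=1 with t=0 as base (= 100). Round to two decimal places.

85.15

Laspeyres component (base-period weights):
ΣP(t=1)Q(t=0) = 9.51×74 + 2.09×386 + 7.68×84 + 1.33×172 = 703.74 + 806.74 + 645.12 + 228.76 = 2384.36
ΣP(t=0)Q(t=0) = 9.28×74 + 2.95×386 + 7.45×84 + 1.88×172 = 686.72 + 1138.7 + 625.8 + 323.36 = 2774.58
L = 2384.36 / 2774.58 × 100 = 85.9359
Paasche component (current-period weights):
ΣP(t=1)Q(t=1) = 9.51×64 + 2.09×500 + 7.68×97 + 1.33×168 = 608.64 + 1045 + 744.96 + 223.44 = 2622.04
ΣP(t=0)Q(t=1) = 9.28×64 + 2.95×500 + 7.45×97 + 1.88×168 = 593.92 + 1475 + 722.65 + 315.84 = 3107.41
P = 2622.04 / 3107.41 × 100 = 84.3802
Fisher = √(L × P) = √(85.9359 × 84.3802) = 85.1545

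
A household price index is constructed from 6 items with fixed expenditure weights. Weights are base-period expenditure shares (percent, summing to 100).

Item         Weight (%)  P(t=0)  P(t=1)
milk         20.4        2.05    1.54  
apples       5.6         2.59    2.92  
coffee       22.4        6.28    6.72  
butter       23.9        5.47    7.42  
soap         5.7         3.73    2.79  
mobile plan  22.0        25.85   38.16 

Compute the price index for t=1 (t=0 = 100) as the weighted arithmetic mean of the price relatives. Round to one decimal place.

milk: 20.4 × (1.54/2.05) = 20.4 × 0.751220 = 15.3249
apples: 5.6 × (2.92/2.59) = 5.6 × 1.127413 = 6.3135
coffee: 22.4 × (6.72/6.28) = 22.4 × 1.070064 = 23.9694
butter: 23.9 × (7.42/5.47) = 23.9 × 1.356490 = 32.4201
soap: 5.7 × (2.79/3.73) = 5.7 × 0.747989 = 4.2635
mobile plan: 22.0 × (38.16/25.85) = 22.0 × 1.476209 = 32.4766
Index = Σ wᵢ·(p₁ᵢ/p₀ᵢ) = 15.3249 + 6.3135 + 23.9694 + 32.4201 + 4.2635 + 32.4766 = 114.7681

114.8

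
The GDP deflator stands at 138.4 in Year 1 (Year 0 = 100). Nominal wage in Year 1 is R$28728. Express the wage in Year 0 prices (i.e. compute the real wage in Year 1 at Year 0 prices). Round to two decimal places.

20757.23

Real = Nominal ÷ (Index/100) = 28728 ÷ (138.4/100)
     = 28728 ÷ 1.384 = 20757.2254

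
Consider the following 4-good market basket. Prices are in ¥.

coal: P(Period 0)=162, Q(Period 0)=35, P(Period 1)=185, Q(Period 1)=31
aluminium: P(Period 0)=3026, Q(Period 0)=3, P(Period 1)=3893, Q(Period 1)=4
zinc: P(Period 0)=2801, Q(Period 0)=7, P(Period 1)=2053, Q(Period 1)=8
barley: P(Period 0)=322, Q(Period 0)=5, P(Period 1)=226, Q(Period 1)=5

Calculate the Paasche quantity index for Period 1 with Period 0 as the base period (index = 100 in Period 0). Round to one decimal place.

Paasche quantity index uses current-period prices as weights.
ΣP(Period 1)·Q(Period 1) = 185×31 + 3893×4 + 2053×8 + 226×5 = 5735 + 15572 + 16424 + 1130 = 38861
ΣP(Period 1)·Q(Period 0) = 185×35 + 3893×3 + 2053×7 + 226×5 = 6475 + 11679 + 14371 + 1130 = 33655
Index = 38861 / 33655 × 100 = 115.4687

115.5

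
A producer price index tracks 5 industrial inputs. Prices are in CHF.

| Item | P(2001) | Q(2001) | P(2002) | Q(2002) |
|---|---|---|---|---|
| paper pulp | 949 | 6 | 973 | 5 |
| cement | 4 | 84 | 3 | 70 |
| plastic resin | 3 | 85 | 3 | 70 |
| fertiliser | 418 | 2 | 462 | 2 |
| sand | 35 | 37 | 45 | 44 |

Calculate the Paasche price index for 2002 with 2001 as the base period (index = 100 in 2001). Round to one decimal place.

Paasche price index uses current-period quantities as weights.
ΣP(2002)·Q(2002) = 973×5 + 3×70 + 3×70 + 462×2 + 45×44 = 4865 + 210 + 210 + 924 + 1980 = 8189
ΣP(2001)·Q(2002) = 949×5 + 4×70 + 3×70 + 418×2 + 35×44 = 4745 + 280 + 210 + 836 + 1540 = 7611
Index = 8189 / 7611 × 100 = 107.5943

107.6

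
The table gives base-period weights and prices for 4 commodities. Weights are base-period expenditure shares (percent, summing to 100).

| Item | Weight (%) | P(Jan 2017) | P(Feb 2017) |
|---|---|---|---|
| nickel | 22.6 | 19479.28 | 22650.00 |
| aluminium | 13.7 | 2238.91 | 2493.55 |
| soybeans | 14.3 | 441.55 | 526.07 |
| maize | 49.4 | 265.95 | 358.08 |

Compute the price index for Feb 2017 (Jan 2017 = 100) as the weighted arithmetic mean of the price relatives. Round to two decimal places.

125.09

nickel: 22.6 × (22650.00/19479.28) = 22.6 × 1.162774 = 26.2787
aluminium: 13.7 × (2493.55/2238.91) = 13.7 × 1.113734 = 15.2582
soybeans: 14.3 × (526.07/441.55) = 14.3 × 1.191417 = 17.0373
maize: 49.4 × (358.08/265.95) = 49.4 × 1.346418 = 66.5131
Index = Σ wᵢ·(p₁ᵢ/p₀ᵢ) = 26.2787 + 15.2582 + 17.0373 + 66.5131 = 125.0872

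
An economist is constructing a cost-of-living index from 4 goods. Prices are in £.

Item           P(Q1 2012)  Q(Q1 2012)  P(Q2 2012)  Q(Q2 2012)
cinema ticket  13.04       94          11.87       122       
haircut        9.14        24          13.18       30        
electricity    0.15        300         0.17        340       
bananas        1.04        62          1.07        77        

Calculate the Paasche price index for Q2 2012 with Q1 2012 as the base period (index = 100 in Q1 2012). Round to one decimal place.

Paasche price index uses current-period quantities as weights.
ΣP(Q2 2012)·Q(Q2 2012) = 11.87×122 + 13.18×30 + 0.17×340 + 1.07×77 = 1448.14 + 395.4 + 57.8 + 82.39 = 1983.73
ΣP(Q1 2012)·Q(Q2 2012) = 13.04×122 + 9.14×30 + 0.15×340 + 1.04×77 = 1590.88 + 274.2 + 51 + 80.08 = 1996.16
Index = 1983.73 / 1996.16 × 100 = 99.3773

99.4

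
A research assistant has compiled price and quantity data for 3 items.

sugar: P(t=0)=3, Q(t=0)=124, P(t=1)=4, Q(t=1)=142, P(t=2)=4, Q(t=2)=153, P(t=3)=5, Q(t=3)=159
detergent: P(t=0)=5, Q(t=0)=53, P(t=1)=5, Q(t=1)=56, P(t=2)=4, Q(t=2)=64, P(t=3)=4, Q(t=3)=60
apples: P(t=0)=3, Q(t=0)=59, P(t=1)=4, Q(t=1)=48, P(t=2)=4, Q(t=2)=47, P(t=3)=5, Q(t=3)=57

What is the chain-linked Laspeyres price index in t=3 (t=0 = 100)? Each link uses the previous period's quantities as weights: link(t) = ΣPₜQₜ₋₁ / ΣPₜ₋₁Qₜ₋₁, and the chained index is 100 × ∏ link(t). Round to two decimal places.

Link t=0→t=1:
ΣP(t=1)Q(t=0) = 4×124 + 5×53 + 4×59 = 496 + 265 + 236 = 997
ΣP(t=0)Q(t=0) = 3×124 + 5×53 + 3×59 = 372 + 265 + 177 = 814
link = 997/814 = 1.224816
Link t=1→t=2:
ΣP(t=2)Q(t=1) = 4×142 + 4×56 + 4×48 = 568 + 224 + 192 = 984
ΣP(t=1)Q(t=1) = 4×142 + 5×56 + 4×48 = 568 + 280 + 192 = 1040
link = 984/1040 = 0.946154
Link t=2→t=3:
ΣP(t=3)Q(t=2) = 5×153 + 4×64 + 5×47 = 765 + 256 + 235 = 1256
ΣP(t=2)Q(t=2) = 4×153 + 4×64 + 4×47 = 612 + 256 + 188 = 1056
link = 1256/1056 = 1.189394
Chained index = 100 × 1.224816 × 0.946154 × 1.189394 = 137.8346

137.83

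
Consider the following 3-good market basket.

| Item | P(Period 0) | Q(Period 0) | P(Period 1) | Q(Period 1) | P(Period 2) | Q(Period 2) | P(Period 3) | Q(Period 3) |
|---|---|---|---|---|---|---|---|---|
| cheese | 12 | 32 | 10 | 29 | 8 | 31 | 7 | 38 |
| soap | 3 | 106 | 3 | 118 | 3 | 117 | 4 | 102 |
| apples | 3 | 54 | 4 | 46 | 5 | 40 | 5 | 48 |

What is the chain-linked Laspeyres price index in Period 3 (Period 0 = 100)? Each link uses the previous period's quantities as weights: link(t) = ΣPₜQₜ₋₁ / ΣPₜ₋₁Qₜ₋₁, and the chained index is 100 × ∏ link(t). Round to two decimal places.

Link Period 0→Period 1:
ΣP(Period 1)Q(Period 0) = 10×32 + 3×106 + 4×54 = 320 + 318 + 216 = 854
ΣP(Period 0)Q(Period 0) = 12×32 + 3×106 + 3×54 = 384 + 318 + 162 = 864
link = 854/864 = 0.988426
Link Period 1→Period 2:
ΣP(Period 2)Q(Period 1) = 8×29 + 3×118 + 5×46 = 232 + 354 + 230 = 816
ΣP(Period 1)Q(Period 1) = 10×29 + 3×118 + 4×46 = 290 + 354 + 184 = 828
link = 816/828 = 0.985507
Link Period 2→Period 3:
ΣP(Period 3)Q(Period 2) = 7×31 + 4×117 + 5×40 = 217 + 468 + 200 = 885
ΣP(Period 2)Q(Period 2) = 8×31 + 3×117 + 5×40 = 248 + 351 + 200 = 799
link = 885/799 = 1.107635
Chained index = 100 × 0.988426 × 0.985507 × 1.107635 = 107.8948

107.89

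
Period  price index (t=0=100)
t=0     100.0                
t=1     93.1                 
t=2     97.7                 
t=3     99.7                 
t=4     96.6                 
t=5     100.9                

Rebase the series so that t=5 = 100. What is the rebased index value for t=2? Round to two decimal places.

96.83

Rebased(t=2) = 97.7 / 100.9 × 100 = 96.8285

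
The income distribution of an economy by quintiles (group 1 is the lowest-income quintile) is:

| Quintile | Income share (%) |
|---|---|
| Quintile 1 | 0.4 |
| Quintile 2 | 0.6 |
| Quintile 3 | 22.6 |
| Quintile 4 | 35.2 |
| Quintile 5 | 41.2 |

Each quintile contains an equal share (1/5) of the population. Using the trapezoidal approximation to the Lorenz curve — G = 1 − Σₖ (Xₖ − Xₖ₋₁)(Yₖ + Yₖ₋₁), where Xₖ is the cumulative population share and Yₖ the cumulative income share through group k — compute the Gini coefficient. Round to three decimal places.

0.465

Cumulative income shares Yₖ: 0.0040, 0.0100, 0.2360, 0.5880, 1.0000
Σ (Xₖ−Xₖ₋₁)(Yₖ+Yₖ₋₁) = (1/5)(0.0040+0.0000) + (1/5)(0.0100+0.0040) + (1/5)(0.2360+0.0100) + (1/5)(0.5880+0.2360) + (1/5)(1.0000+0.5880)
  = 0.0008 + 0.0028 + 0.0492 + 0.1648 + 0.3176 = 0.5352
G = 1 − 0.5352 = 0.4648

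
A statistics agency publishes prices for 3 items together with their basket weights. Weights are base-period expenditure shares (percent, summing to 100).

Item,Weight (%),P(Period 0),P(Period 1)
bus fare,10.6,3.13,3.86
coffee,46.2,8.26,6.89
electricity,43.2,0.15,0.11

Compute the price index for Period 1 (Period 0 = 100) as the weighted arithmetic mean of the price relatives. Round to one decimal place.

bus fare: 10.6 × (3.86/3.13) = 10.6 × 1.233227 = 13.0722
coffee: 46.2 × (6.89/8.26) = 46.2 × 0.834140 = 38.5373
electricity: 43.2 × (0.11/0.15) = 43.2 × 0.733333 = 31.6800
Index = Σ wᵢ·(p₁ᵢ/p₀ᵢ) = 13.0722 + 38.5373 + 31.6800 = 83.2895

83.3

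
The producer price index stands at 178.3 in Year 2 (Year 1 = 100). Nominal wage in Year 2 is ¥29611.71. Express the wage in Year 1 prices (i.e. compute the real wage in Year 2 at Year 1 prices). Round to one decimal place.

16607.8

Real = Nominal ÷ (Index/100) = 29611.71 ÷ (178.3/100)
     = 29611.71 ÷ 1.783 = 16607.8015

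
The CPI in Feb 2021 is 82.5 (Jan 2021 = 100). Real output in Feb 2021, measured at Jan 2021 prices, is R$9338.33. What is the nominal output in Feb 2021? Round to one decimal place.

7704.1

Nominal = Real × (Index/100) = 9338.33 × (82.5/100)
        = 9338.33 × 0.825 = 7704.1222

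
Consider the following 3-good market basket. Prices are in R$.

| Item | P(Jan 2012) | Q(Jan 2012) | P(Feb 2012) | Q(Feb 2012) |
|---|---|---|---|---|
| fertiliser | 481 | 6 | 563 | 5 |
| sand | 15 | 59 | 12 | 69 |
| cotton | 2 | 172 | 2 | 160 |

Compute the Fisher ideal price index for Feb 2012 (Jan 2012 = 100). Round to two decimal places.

106.52

Laspeyres component (base-period weights):
ΣP(Feb 2012)Q(Jan 2012) = 563×6 + 12×59 + 2×172 = 3378 + 708 + 344 = 4430
ΣP(Jan 2012)Q(Jan 2012) = 481×6 + 15×59 + 2×172 = 2886 + 885 + 344 = 4115
L = 4430 / 4115 × 100 = 107.6549
Paasche component (current-period weights):
ΣP(Feb 2012)Q(Feb 2012) = 563×5 + 12×69 + 2×160 = 2815 + 828 + 320 = 3963
ΣP(Jan 2012)Q(Feb 2012) = 481×5 + 15×69 + 2×160 = 2405 + 1035 + 320 = 3760
P = 3963 / 3760 × 100 = 105.3989
Fisher = √(L × P) = √(107.6549 × 105.3989) = 106.5210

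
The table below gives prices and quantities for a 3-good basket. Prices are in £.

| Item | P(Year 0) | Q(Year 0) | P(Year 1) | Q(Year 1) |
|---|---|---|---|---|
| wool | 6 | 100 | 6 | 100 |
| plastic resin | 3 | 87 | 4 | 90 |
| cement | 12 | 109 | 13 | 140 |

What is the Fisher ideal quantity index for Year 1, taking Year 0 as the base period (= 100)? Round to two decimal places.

Laspeyres component (base-period weights):
ΣP(Year 0)Q(Year 1) = 6×100 + 3×90 + 12×140 = 600 + 270 + 1680 = 2550
ΣP(Year 0)Q(Year 0) = 6×100 + 3×87 + 12×109 = 600 + 261 + 1308 = 2169
L = 2550 / 2169 × 100 = 117.5657
Paasche component (current-period weights):
ΣP(Year 1)Q(Year 1) = 6×100 + 4×90 + 13×140 = 600 + 360 + 1820 = 2780
ΣP(Year 1)Q(Year 0) = 6×100 + 4×87 + 13×109 = 600 + 348 + 1417 = 2365
P = 2780 / 2365 × 100 = 117.5476
Fisher = √(L × P) = √(117.5657 × 117.5476) = 117.5566

117.56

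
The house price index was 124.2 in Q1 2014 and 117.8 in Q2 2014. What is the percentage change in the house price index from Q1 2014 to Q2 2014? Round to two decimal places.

-5.15%

Change = (117.8 − 124.2) / 124.2 × 100
       = -6.4 / 124.2 × 100 = -5.1530%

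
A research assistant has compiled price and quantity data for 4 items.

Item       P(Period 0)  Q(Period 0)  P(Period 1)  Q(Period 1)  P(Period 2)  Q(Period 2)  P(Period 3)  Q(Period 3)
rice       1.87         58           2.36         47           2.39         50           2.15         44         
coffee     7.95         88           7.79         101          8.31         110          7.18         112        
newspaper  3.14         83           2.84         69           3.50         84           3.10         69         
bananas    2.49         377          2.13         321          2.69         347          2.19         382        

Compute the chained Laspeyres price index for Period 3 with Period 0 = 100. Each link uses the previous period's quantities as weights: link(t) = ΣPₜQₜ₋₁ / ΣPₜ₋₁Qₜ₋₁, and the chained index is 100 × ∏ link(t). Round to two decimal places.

90.99

Link Period 0→Period 1:
ΣP(Period 1)Q(Period 0) = 2.36×58 + 7.79×88 + 2.84×83 + 2.13×377 = 136.88 + 685.52 + 235.72 + 803.01 = 1861.13
ΣP(Period 0)Q(Period 0) = 1.87×58 + 7.95×88 + 3.14×83 + 2.49×377 = 108.46 + 699.6 + 260.62 + 938.73 = 2007.41
link = 1861.13/2007.41 = 0.927130
Link Period 1→Period 2:
ΣP(Period 2)Q(Period 1) = 2.39×47 + 8.31×101 + 3.50×69 + 2.69×321 = 112.33 + 839.31 + 241.5 + 863.49 = 2056.63
ΣP(Period 1)Q(Period 1) = 2.36×47 + 7.79×101 + 2.84×69 + 2.13×321 = 110.92 + 786.79 + 195.96 + 683.73 = 1777.4
link = 2056.63/1777.4 = 1.157100
Link Period 2→Period 3:
ΣP(Period 3)Q(Period 2) = 2.15×50 + 7.18×110 + 3.10×84 + 2.19×347 = 107.5 + 789.8 + 260.4 + 759.93 = 1917.63
ΣP(Period 2)Q(Period 2) = 2.39×50 + 8.31×110 + 3.50×84 + 2.69×347 = 119.5 + 914.1 + 294 + 933.43 = 2261.03
link = 1917.63/2261.03 = 0.848122
Chained index = 100 × 0.927130 × 1.157100 × 0.848122 = 90.9851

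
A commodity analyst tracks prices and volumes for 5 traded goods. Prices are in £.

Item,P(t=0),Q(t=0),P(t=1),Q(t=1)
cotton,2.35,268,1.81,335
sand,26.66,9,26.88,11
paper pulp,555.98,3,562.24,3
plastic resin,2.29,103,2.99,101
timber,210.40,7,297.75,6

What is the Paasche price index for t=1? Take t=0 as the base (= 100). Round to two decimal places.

110.26

Paasche price index uses current-period quantities as weights.
ΣP(t=1)·Q(t=1) = 1.81×335 + 26.88×11 + 562.24×3 + 2.99×101 + 297.75×6 = 606.35 + 295.68 + 1686.72 + 301.99 + 1786.5 = 4677.24
ΣP(t=0)·Q(t=1) = 2.35×335 + 26.66×11 + 555.98×3 + 2.29×101 + 210.40×6 = 787.25 + 293.26 + 1667.94 + 231.29 + 1262.4 = 4242.14
Index = 4677.24 / 4242.14 × 100 = 110.2566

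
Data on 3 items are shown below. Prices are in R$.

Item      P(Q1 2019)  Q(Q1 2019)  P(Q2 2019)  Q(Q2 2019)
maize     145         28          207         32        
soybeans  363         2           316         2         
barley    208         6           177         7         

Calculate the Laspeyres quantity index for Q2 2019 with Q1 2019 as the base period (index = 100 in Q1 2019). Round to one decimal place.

Laspeyres quantity index uses base-period prices as weights.
ΣP(Q1 2019)·Q(Q2 2019) = 145×32 + 363×2 + 208×7 = 4640 + 726 + 1456 = 6822
ΣP(Q1 2019)·Q(Q1 2019) = 145×28 + 363×2 + 208×6 = 4060 + 726 + 1248 = 6034
Index = 6822 / 6034 × 100 = 113.0593

113.1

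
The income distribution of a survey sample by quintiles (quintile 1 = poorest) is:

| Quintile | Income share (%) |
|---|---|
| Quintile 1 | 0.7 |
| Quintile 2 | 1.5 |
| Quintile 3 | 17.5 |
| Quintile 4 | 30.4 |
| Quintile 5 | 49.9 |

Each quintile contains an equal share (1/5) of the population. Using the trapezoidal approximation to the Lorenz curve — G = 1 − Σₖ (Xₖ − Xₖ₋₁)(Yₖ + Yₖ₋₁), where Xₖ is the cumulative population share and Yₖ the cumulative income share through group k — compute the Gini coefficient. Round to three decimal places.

0.509

Cumulative income shares Yₖ: 0.0070, 0.0220, 0.1970, 0.5010, 1.0000
Σ (Xₖ−Xₖ₋₁)(Yₖ+Yₖ₋₁) = (1/5)(0.0070+0.0000) + (1/5)(0.0220+0.0070) + (1/5)(0.1970+0.0220) + (1/5)(0.5010+0.1970) + (1/5)(1.0000+0.5010)
  = 0.0014 + 0.0058 + 0.0438 + 0.1396 + 0.3002 = 0.4908
G = 1 − 0.4908 = 0.5092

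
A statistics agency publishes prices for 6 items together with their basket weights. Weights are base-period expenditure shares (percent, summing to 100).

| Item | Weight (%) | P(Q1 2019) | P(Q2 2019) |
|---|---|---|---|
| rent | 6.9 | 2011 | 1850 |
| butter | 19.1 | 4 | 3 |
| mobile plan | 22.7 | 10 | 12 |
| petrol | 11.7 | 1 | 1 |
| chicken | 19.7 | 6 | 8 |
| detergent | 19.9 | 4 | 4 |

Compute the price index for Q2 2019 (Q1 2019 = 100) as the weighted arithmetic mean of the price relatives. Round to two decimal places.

105.78

rent: 6.9 × (1850/2011) = 6.9 × 0.919940 = 6.3476
butter: 19.1 × (3/4) = 19.1 × 0.750000 = 14.3250
mobile plan: 22.7 × (12/10) = 22.7 × 1.200000 = 27.2400
petrol: 11.7 × (1/1) = 11.7 × 1.000000 = 11.7000
chicken: 19.7 × (8/6) = 19.7 × 1.333333 = 26.2667
detergent: 19.9 × (4/4) = 19.9 × 1.000000 = 19.9000
Index = Σ wᵢ·(p₁ᵢ/p₀ᵢ) = 6.3476 + 14.3250 + 27.2400 + 11.7000 + 26.2667 + 19.9000 = 105.7793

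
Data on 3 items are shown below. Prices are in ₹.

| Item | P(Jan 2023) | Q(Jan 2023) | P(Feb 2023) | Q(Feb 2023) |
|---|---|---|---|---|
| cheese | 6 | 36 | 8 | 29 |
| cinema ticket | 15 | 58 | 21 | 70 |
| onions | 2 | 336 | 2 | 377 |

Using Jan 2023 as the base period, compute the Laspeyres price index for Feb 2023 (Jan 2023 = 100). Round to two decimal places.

123.89

Laspeyres price index uses base-period quantities as weights.
ΣP(Feb 2023)·Q(Jan 2023) = 8×36 + 21×58 + 2×336 = 288 + 1218 + 672 = 2178
ΣP(Jan 2023)·Q(Jan 2023) = 6×36 + 15×58 + 2×336 = 216 + 870 + 672 = 1758
Index = 2178 / 1758 × 100 = 123.8908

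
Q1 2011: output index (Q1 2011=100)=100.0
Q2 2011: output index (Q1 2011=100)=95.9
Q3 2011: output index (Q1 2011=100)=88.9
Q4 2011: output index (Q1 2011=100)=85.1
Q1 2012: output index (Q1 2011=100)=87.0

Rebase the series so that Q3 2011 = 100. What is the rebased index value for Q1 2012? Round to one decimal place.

97.9

Rebased(Q1 2012) = 87.0 / 88.9 × 100 = 97.8628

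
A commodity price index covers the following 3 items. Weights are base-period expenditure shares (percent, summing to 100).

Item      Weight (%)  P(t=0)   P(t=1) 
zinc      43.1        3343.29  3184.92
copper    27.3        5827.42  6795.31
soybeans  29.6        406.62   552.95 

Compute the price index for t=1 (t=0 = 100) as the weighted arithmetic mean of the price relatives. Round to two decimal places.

zinc: 43.1 × (3184.92/3343.29) = 43.1 × 0.952630 = 41.0584
copper: 27.3 × (6795.31/5827.42) = 27.3 × 1.166092 = 31.8343
soybeans: 29.6 × (552.95/406.62) = 29.6 × 1.359869 = 40.2521
Index = Σ wᵢ·(p₁ᵢ/p₀ᵢ) = 41.0584 + 31.8343 + 40.2521 = 113.1448

113.14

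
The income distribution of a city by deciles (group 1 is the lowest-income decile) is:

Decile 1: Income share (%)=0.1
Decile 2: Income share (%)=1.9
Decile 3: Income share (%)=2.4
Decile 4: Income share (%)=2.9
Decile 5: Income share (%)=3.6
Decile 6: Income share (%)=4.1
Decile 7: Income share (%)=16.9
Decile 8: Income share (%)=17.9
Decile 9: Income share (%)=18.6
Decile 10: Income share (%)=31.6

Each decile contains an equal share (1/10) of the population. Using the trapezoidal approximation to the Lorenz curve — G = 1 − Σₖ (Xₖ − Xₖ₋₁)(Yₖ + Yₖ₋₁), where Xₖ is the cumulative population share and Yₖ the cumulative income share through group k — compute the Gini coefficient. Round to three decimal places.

0.520

Cumulative income shares Yₖ: 0.0010, 0.0200, 0.0440, 0.0730, 0.1090, 0.1500, 0.3190, 0.4980, 0.6840, 1.0000
Σ (Xₖ−Xₖ₋₁)(Yₖ+Yₖ₋₁) = (1/10)(0.0010+0.0000) + (1/10)(0.0200+0.0010) + (1/10)(0.0440+0.0200) + (1/10)(0.0730+0.0440) + (1/10)(0.1090+0.0730) + (1/10)(0.1500+0.1090) + (1/10)(0.3190+0.1500) + (1/10)(0.4980+0.3190) + (1/10)(0.6840+0.4980) + (1/10)(1.0000+0.6840)
  = 0.0001 + 0.0021 + 0.0064 + 0.0117 + 0.0182 + 0.0259 + 0.0469 + 0.0817 + 0.1182 + 0.1684 = 0.4796
G = 1 − 0.4796 = 0.5204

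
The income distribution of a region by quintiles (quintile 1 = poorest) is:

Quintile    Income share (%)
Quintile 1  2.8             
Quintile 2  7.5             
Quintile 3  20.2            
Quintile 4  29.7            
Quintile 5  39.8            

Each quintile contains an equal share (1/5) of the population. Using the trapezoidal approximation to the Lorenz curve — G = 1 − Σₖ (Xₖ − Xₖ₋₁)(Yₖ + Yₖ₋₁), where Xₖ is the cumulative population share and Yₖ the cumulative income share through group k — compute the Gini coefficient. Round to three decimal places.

Cumulative income shares Yₖ: 0.0280, 0.1030, 0.3050, 0.6020, 1.0000
Σ (Xₖ−Xₖ₋₁)(Yₖ+Yₖ₋₁) = (1/5)(0.0280+0.0000) + (1/5)(0.1030+0.0280) + (1/5)(0.3050+0.1030) + (1/5)(0.6020+0.3050) + (1/5)(1.0000+0.6020)
  = 0.0056 + 0.0262 + 0.0816 + 0.1814 + 0.3204 = 0.6152
G = 1 − 0.6152 = 0.3848

0.385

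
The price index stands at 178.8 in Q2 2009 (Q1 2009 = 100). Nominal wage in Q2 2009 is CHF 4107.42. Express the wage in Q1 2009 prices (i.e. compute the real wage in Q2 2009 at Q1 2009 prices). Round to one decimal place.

Real = Nominal ÷ (Index/100) = 4107.42 ÷ (178.8/100)
     = 4107.42 ÷ 1.788 = 2297.2148

2297.2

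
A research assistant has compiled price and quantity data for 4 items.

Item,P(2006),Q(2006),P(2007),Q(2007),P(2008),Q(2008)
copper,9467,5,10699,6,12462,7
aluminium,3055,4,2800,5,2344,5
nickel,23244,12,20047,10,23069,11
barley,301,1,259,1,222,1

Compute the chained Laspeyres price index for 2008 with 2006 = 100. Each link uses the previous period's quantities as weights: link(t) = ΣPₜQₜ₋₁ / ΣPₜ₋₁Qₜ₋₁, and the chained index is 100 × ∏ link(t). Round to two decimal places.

102.62

Link 2006→2007:
ΣP(2007)Q(2006) = 10699×5 + 2800×4 + 20047×12 + 259×1 = 53495 + 11200 + 240564 + 259 = 305518
ΣP(2006)Q(2006) = 9467×5 + 3055×4 + 23244×12 + 301×1 = 47335 + 12220 + 278928 + 301 = 338784
link = 305518/338784 = 0.901808
Link 2007→2008:
ΣP(2008)Q(2007) = 12462×6 + 2344×5 + 23069×10 + 222×1 = 74772 + 11720 + 230690 + 222 = 317404
ΣP(2007)Q(2007) = 10699×6 + 2800×5 + 20047×10 + 259×1 = 64194 + 14000 + 200470 + 259 = 278923
link = 317404/278923 = 1.137963
Chained index = 100 × 0.901808 × 1.137963 = 102.6224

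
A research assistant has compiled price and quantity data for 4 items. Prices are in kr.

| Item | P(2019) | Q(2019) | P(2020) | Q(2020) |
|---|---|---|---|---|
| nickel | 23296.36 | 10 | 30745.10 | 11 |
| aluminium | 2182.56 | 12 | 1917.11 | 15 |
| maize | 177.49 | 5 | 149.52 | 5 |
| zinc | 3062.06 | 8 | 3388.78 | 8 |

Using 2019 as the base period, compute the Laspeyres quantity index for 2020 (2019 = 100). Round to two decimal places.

110.49

Laspeyres quantity index uses base-period prices as weights.
ΣP(2019)·Q(2020) = 23296.36×11 + 2182.56×15 + 177.49×5 + 3062.06×8 = 256259.96 + 32738.4 + 887.45 + 24496.48 = 314382.29
ΣP(2019)·Q(2019) = 23296.36×10 + 2182.56×12 + 177.49×5 + 3062.06×8 = 232963.6 + 26190.72 + 887.45 + 24496.48 = 284538.25
Index = 314382.29 / 284538.25 × 100 = 110.4886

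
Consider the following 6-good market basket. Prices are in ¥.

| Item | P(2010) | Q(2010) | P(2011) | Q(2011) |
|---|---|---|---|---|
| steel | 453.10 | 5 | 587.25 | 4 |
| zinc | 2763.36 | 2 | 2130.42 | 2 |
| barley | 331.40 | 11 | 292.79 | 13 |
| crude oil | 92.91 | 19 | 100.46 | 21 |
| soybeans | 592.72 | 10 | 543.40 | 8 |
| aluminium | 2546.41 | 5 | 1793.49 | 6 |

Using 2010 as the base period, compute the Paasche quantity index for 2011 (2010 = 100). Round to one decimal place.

Paasche quantity index uses current-period prices as weights.
ΣP(2011)·Q(2011) = 587.25×4 + 2130.42×2 + 292.79×13 + 100.46×21 + 543.40×8 + 1793.49×6 = 2349 + 4260.84 + 3806.27 + 2109.66 + 4347.2 + 10760.94 = 27633.91
ΣP(2011)·Q(2010) = 587.25×5 + 2130.42×2 + 292.79×11 + 100.46×19 + 543.40×10 + 1793.49×5 = 2936.25 + 4260.84 + 3220.69 + 1908.74 + 5434 + 8967.45 = 26727.97
Index = 27633.91 / 26727.97 × 100 = 103.3895

103.4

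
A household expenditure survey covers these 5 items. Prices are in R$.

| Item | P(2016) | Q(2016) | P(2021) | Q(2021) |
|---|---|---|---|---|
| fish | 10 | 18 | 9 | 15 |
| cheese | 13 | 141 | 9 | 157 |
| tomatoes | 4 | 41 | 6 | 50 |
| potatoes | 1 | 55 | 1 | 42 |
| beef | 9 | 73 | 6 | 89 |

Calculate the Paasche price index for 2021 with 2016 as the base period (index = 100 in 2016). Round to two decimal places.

Paasche price index uses current-period quantities as weights.
ΣP(2021)·Q(2021) = 9×15 + 9×157 + 6×50 + 1×42 + 6×89 = 135 + 1413 + 300 + 42 + 534 = 2424
ΣP(2016)·Q(2021) = 10×15 + 13×157 + 4×50 + 1×42 + 9×89 = 150 + 2041 + 200 + 42 + 801 = 3234
Index = 2424 / 3234 × 100 = 74.9536

74.95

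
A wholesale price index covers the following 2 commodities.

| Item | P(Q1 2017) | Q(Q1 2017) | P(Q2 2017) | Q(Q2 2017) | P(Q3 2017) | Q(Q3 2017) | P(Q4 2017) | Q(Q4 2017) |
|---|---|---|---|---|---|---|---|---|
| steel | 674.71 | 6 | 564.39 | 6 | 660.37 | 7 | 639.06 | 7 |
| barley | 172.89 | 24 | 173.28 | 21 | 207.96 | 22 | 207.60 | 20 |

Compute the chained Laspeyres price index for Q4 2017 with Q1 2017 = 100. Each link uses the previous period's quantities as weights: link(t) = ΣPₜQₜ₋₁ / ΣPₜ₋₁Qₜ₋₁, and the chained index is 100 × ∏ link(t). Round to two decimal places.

107.26

Link Q1 2017→Q2 2017:
ΣP(Q2 2017)Q(Q1 2017) = 564.39×6 + 173.28×24 = 3386.34 + 4158.72 = 7545.06
ΣP(Q1 2017)Q(Q1 2017) = 674.71×6 + 172.89×24 = 4048.26 + 4149.36 = 8197.62
link = 7545.06/8197.62 = 0.920396
Link Q2 2017→Q3 2017:
ΣP(Q3 2017)Q(Q2 2017) = 660.37×6 + 207.96×21 = 3962.22 + 4367.16 = 8329.38
ΣP(Q2 2017)Q(Q2 2017) = 564.39×6 + 173.28×21 = 3386.34 + 3638.88 = 7025.22
link = 8329.38/7025.22 = 1.185640
Link Q3 2017→Q4 2017:
ΣP(Q4 2017)Q(Q3 2017) = 639.06×7 + 207.60×22 = 4473.42 + 4567.2 = 9040.62
ΣP(Q3 2017)Q(Q3 2017) = 660.37×7 + 207.96×22 = 4622.59 + 4575.12 = 9197.71
link = 9040.62/9197.71 = 0.982921
Chained index = 100 × 0.920396 × 1.185640 × 0.982921 = 107.2621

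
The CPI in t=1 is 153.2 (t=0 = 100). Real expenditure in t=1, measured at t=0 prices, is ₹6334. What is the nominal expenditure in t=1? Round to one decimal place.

Nominal = Real × (Index/100) = 6334 × (153.2/100)
        = 6334 × 1.532 = 9703.6880

9703.7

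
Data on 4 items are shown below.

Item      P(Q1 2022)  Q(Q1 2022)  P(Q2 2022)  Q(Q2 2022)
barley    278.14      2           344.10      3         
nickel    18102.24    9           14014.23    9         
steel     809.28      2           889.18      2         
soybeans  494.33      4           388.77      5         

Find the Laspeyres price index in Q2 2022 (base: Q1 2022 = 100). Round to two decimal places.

Laspeyres price index uses base-period quantities as weights.
ΣP(Q2 2022)·Q(Q1 2022) = 344.10×2 + 14014.23×9 + 889.18×2 + 388.77×4 = 688.2 + 126128.07 + 1778.36 + 1555.08 = 130149.71
ΣP(Q1 2022)·Q(Q1 2022) = 278.14×2 + 18102.24×9 + 809.28×2 + 494.33×4 = 556.28 + 162920.16 + 1618.56 + 1977.32 = 167072.32
Index = 130149.71 / 167072.32 × 100 = 77.9002

77.90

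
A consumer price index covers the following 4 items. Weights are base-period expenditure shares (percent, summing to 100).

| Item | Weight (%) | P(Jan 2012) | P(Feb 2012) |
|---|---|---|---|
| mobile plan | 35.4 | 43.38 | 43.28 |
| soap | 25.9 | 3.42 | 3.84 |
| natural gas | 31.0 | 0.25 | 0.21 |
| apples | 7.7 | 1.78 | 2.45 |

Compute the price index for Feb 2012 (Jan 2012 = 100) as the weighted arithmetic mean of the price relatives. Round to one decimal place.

101.0

mobile plan: 35.4 × (43.28/43.38) = 35.4 × 0.997695 = 35.3184
soap: 25.9 × (3.84/3.42) = 25.9 × 1.122807 = 29.0807
natural gas: 31.0 × (0.21/0.25) = 31.0 × 0.840000 = 26.0400
apples: 7.7 × (2.45/1.78) = 7.7 × 1.376404 = 10.5983
Index = Σ wᵢ·(p₁ᵢ/p₀ᵢ) = 35.3184 + 29.0807 + 26.0400 + 10.5983 = 101.0374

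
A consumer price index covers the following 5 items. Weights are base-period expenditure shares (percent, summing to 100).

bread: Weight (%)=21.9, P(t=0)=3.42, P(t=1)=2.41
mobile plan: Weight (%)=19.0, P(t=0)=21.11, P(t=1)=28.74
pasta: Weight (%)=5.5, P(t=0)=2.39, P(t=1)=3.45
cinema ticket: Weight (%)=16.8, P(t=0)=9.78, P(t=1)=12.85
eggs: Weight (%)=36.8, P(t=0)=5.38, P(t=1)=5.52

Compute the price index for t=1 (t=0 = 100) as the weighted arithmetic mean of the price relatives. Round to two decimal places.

109.07

bread: 21.9 × (2.41/3.42) = 21.9 × 0.704678 = 15.4325
mobile plan: 19.0 × (28.74/21.11) = 19.0 × 1.361440 = 25.8674
pasta: 5.5 × (3.45/2.39) = 5.5 × 1.443515 = 7.9393
cinema ticket: 16.8 × (12.85/9.78) = 16.8 × 1.313906 = 22.0736
eggs: 36.8 × (5.52/5.38) = 36.8 × 1.026022 = 37.7576
Index = Σ wᵢ·(p₁ᵢ/p₀ᵢ) = 15.4325 + 25.8674 + 7.9393 + 22.0736 + 37.7576 = 109.0704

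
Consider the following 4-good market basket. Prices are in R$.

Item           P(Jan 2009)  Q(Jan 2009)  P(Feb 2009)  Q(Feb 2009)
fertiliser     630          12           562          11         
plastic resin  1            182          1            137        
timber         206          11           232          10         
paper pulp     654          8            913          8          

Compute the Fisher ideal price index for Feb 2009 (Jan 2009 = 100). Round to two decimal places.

Laspeyres component (base-period weights):
ΣP(Feb 2009)Q(Jan 2009) = 562×12 + 1×182 + 232×11 + 913×8 = 6744 + 182 + 2552 + 7304 = 16782
ΣP(Jan 2009)Q(Jan 2009) = 630×12 + 1×182 + 206×11 + 654×8 = 7560 + 182 + 2266 + 5232 = 15240
L = 16782 / 15240 × 100 = 110.1181
Paasche component (current-period weights):
ΣP(Feb 2009)Q(Feb 2009) = 562×11 + 1×137 + 232×10 + 913×8 = 6182 + 137 + 2320 + 7304 = 15943
ΣP(Jan 2009)Q(Feb 2009) = 630×11 + 1×137 + 206×10 + 654×8 = 6930 + 137 + 2060 + 5232 = 14359
P = 15943 / 14359 × 100 = 111.0314
Fisher = √(L × P) = √(110.1181 × 111.0314) = 110.5738

110.57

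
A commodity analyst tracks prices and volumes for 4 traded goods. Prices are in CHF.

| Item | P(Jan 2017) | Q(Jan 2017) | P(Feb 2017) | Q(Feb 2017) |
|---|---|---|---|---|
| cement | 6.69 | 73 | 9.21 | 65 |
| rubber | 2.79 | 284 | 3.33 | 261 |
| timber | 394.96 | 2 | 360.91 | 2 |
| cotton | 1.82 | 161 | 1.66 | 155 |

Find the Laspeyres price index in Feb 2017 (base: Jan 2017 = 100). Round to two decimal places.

110.30

Laspeyres price index uses base-period quantities as weights.
ΣP(Feb 2017)·Q(Jan 2017) = 9.21×73 + 3.33×284 + 360.91×2 + 1.66×161 = 672.33 + 945.72 + 721.82 + 267.26 = 2607.13
ΣP(Jan 2017)·Q(Jan 2017) = 6.69×73 + 2.79×284 + 394.96×2 + 1.82×161 = 488.37 + 792.36 + 789.92 + 293.02 = 2363.67
Index = 2607.13 / 2363.67 × 100 = 110.3001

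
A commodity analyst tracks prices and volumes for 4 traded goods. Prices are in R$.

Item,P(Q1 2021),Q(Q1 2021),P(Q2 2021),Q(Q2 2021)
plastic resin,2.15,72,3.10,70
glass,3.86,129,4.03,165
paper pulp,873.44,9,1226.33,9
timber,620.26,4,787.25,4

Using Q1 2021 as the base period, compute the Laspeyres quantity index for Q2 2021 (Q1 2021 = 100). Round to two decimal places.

Laspeyres quantity index uses base-period prices as weights.
ΣP(Q1 2021)·Q(Q2 2021) = 2.15×70 + 3.86×165 + 873.44×9 + 620.26×4 = 150.5 + 636.9 + 7860.96 + 2481.04 = 11129.4
ΣP(Q1 2021)·Q(Q1 2021) = 2.15×72 + 3.86×129 + 873.44×9 + 620.26×4 = 154.8 + 497.94 + 7860.96 + 2481.04 = 10994.74
Index = 11129.4 / 10994.74 × 100 = 101.2248

101.22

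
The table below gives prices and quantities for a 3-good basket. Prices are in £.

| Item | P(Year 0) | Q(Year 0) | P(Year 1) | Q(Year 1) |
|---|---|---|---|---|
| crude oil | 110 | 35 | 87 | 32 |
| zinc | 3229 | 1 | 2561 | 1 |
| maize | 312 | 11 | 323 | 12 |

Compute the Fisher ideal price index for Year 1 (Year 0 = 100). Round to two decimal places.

Laspeyres component (base-period weights):
ΣP(Year 1)Q(Year 0) = 87×35 + 2561×1 + 323×11 = 3045 + 2561 + 3553 = 9159
ΣP(Year 0)Q(Year 0) = 110×35 + 3229×1 + 312×11 = 3850 + 3229 + 3432 = 10511
L = 9159 / 10511 × 100 = 87.1373
Paasche component (current-period weights):
ΣP(Year 1)Q(Year 1) = 87×32 + 2561×1 + 323×12 = 2784 + 2561 + 3876 = 9221
ΣP(Year 0)Q(Year 1) = 110×32 + 3229×1 + 312×12 = 3520 + 3229 + 3744 = 10493
P = 9221 / 10493 × 100 = 87.8776
Fisher = √(L × P) = √(87.1373 × 87.8776) = 87.5067

87.51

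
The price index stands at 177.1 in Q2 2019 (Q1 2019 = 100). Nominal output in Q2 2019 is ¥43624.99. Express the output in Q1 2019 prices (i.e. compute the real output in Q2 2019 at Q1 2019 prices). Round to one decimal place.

Real = Nominal ÷ (Index/100) = 43624.99 ÷ (177.1/100)
     = 43624.99 ÷ 1.771 = 24632.9701

24633.0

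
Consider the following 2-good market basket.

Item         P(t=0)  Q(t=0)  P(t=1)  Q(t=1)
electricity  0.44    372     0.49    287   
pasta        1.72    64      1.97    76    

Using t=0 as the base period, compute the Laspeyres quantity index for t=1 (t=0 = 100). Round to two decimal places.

93.88

Laspeyres quantity index uses base-period prices as weights.
ΣP(t=0)·Q(t=1) = 0.44×287 + 1.72×76 = 126.28 + 130.72 = 257
ΣP(t=0)·Q(t=0) = 0.44×372 + 1.72×64 = 163.68 + 110.08 = 273.76
Index = 257 / 273.76 × 100 = 93.8778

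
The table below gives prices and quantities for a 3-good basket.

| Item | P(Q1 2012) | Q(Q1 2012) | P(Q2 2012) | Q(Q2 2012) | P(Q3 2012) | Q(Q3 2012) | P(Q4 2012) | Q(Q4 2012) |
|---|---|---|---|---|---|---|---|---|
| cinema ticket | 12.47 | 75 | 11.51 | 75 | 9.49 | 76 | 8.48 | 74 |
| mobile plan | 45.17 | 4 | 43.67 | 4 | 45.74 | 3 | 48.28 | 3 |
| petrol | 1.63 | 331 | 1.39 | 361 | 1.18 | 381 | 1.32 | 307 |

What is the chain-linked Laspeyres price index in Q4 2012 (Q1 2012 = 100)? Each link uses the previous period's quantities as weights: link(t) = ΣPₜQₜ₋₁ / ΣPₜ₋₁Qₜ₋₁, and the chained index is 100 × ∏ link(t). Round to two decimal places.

76.68

Link Q1 2012→Q2 2012:
ΣP(Q2 2012)Q(Q1 2012) = 11.51×75 + 43.67×4 + 1.39×331 = 863.25 + 174.68 + 460.09 = 1498.02
ΣP(Q1 2012)Q(Q1 2012) = 12.47×75 + 45.17×4 + 1.63×331 = 935.25 + 180.68 + 539.53 = 1655.46
link = 1498.02/1655.46 = 0.904897
Link Q2 2012→Q3 2012:
ΣP(Q3 2012)Q(Q2 2012) = 9.49×75 + 45.74×4 + 1.18×361 = 711.75 + 182.96 + 425.98 = 1320.69
ΣP(Q2 2012)Q(Q2 2012) = 11.51×75 + 43.67×4 + 1.39×361 = 863.25 + 174.68 + 501.79 = 1539.72
link = 1320.69/1539.72 = 0.857747
Link Q3 2012→Q4 2012:
ΣP(Q4 2012)Q(Q3 2012) = 8.48×76 + 48.28×3 + 1.32×381 = 644.48 + 144.84 + 502.92 = 1292.24
ΣP(Q3 2012)Q(Q3 2012) = 9.49×76 + 45.74×3 + 1.18×381 = 721.24 + 137.22 + 449.58 = 1308.04
link = 1292.24/1308.04 = 0.987921
Chained index = 100 × 0.904897 × 0.857747 × 0.987921 = 76.6797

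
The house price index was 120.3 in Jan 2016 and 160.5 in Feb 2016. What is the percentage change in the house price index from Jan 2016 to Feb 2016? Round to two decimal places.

33.42%

Change = (160.5 − 120.3) / 120.3 × 100
       = 40.2 / 120.3 × 100 = 33.4165%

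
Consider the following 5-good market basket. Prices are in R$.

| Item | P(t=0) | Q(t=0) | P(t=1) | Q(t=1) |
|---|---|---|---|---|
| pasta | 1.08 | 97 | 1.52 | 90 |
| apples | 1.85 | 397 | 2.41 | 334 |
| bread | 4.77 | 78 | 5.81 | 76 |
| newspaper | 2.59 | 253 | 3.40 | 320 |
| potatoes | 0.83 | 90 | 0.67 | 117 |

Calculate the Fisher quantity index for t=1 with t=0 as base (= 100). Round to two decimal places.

Laspeyres component (base-period weights):
ΣP(t=0)Q(t=1) = 1.08×90 + 1.85×334 + 4.77×76 + 2.59×320 + 0.83×117 = 97.2 + 617.9 + 362.52 + 828.8 + 97.11 = 2003.53
ΣP(t=0)Q(t=0) = 1.08×97 + 1.85×397 + 4.77×78 + 2.59×253 + 0.83×90 = 104.76 + 734.45 + 372.06 + 655.27 + 74.7 = 1941.24
L = 2003.53 / 1941.24 × 100 = 103.2088
Paasche component (current-period weights):
ΣP(t=1)Q(t=1) = 1.52×90 + 2.41×334 + 5.81×76 + 3.40×320 + 0.67×117 = 136.8 + 804.94 + 441.56 + 1088 + 78.39 = 2549.69
ΣP(t=1)Q(t=0) = 1.52×97 + 2.41×397 + 5.81×78 + 3.40×253 + 0.67×90 = 147.44 + 956.77 + 453.18 + 860.2 + 60.3 = 2477.89
P = 2549.69 / 2477.89 × 100 = 102.8976
Fisher = √(L × P) = √(103.2088 × 102.8976) = 103.0531

103.05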